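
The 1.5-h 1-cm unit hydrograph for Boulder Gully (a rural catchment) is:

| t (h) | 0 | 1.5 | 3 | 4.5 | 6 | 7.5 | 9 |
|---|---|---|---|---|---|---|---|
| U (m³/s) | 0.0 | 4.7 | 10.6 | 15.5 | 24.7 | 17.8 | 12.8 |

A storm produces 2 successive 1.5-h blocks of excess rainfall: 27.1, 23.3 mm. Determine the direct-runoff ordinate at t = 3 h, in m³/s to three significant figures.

Q ≈ 39.7 m³/s

By discrete convolution, Q_j = Σ (P_i / 10 mm) · U_{j−i}.
At t = 3 h (j=2): Q = (27.1/10)·10.6 + (23.3/10)·4.7 = 39.7 m³/s.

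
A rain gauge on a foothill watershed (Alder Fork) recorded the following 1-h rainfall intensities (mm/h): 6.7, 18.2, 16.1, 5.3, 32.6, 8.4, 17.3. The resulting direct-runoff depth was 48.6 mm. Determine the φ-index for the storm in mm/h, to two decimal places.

φ ≈ 8.90 mm/h

Only the 4 blocks with intensity above φ contribute runoff: 18.2, 16.1, 32.6, 17.3 mm/h.
Σ(I−φ)·Δt = d  ⇒  (18.2+16.1+32.6+17.3 − 4φ)·1 = 48.6
φ = (84.20 − 48.6/1) / 4 = 8.90 mm/h.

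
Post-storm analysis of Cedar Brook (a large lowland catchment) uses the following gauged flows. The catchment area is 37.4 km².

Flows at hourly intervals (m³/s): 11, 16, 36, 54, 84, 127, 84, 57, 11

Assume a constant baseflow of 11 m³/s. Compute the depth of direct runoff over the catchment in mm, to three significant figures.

d ≈ 36.7 mm

Direct runoff: 0.0, 5.0, 25.0, 43.0, 73.0, 116.0, 73.0, 46.0, 0.0 m³/s; ΣQ_DR = 381.0 m³/s.
V = ΣQ_DR · Δt = 381.0 × 3600 s = 1.372 × 10^6 m³.
Over A = 37.4 km², depth = V / A = 36.7 mm.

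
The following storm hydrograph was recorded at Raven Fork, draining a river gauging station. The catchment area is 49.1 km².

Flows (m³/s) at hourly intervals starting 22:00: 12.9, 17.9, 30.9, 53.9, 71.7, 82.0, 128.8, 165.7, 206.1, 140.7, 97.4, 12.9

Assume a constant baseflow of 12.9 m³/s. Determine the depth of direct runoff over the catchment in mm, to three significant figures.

Direct runoff: 0.0, 5.0, 18.0, 41.0, 58.8, 69.1, 115.9, 152.8, 193.2, 127.8, 84.5, 0.0 m³/s; ΣQ_DR = 866.1 m³/s.
V = ΣQ_DR · Δt = 866.1 × 3600 s = 3.118 × 10^6 m³.
Over A = 49.1 km², depth = V / A = 63.5 mm.

d ≈ 63.5 mm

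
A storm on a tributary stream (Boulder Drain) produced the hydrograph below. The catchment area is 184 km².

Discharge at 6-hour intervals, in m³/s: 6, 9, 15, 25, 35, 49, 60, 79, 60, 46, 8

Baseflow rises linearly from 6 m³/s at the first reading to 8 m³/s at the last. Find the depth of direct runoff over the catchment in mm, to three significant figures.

Direct runoff: 0.00, 2.80, 8.60, 18.40, 28.20, 42.00, 52.80, 71.60, 52.40, 38.20, 0.00 m³/s; ΣQ_DR = 315.0 m³/s.
V = ΣQ_DR · Δt = 315.0 × 21600 s = 6.804 × 10^6 m³.
Over A = 184 km², depth = V / A = 37.0 mm.

d ≈ 37.0 mm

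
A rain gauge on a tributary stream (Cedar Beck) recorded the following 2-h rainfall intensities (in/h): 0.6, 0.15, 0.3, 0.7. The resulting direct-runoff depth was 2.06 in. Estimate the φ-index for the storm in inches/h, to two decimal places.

Only the 3 blocks with intensity above φ contribute runoff: 0.6, 0.3, 0.7 in/h.
Σ(I−φ)·Δt = d  ⇒  (0.6+0.3+0.7 − 3φ)·2 = 2.06
φ = (1.600 − 2.06/2) / 3 = 0.19 in/h.

φ ≈ 0.19 in/h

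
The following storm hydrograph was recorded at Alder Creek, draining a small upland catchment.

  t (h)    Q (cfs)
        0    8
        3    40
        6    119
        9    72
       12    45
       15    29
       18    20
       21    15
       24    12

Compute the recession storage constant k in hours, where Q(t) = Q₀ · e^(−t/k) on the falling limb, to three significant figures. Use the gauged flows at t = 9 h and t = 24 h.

k ≈ 8.37 h

On the falling limb, Q drops from 72 to 12 cfs between t = 9 h and t = 24 h (Δt = 15 h).
k = −Δt / ln(Q₂/Q₁) = −15 / ln(12/72) = 8.37 h.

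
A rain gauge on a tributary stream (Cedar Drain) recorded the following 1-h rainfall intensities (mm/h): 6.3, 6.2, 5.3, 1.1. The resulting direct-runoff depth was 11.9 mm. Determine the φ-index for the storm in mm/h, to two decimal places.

φ ≈ 1.97 mm/h

Only the 3 blocks with intensity above φ contribute runoff: 6.3, 6.2, 5.3 mm/h.
Σ(I−φ)·Δt = d  ⇒  (6.3+6.2+5.3 − 3φ)·1 = 11.9
φ = (17.80 − 11.9/1) / 3 = 1.97 mm/h.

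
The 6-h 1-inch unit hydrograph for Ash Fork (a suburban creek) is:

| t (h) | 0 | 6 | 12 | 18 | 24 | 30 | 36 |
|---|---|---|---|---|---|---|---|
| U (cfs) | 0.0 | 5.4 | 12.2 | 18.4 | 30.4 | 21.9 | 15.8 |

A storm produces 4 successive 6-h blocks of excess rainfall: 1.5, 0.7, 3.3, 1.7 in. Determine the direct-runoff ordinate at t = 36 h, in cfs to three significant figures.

By discrete convolution, Q_j = Σ (P_i / 1 in) · U_{j−i}.
At t = 36 h (j=6): Q = (1.5/1)·15.8 + (0.7/1)·21.9 + (3.3/1)·30.4 + (1.7/1)·18.4 = 171 cfs.

Q ≈ 171 cfs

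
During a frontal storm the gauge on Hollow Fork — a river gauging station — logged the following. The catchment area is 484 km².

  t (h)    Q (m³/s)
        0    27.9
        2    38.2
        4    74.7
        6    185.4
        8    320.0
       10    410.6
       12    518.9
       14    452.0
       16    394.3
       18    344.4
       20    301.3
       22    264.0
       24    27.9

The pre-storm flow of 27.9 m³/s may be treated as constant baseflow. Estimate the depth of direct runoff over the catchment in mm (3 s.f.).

Direct runoff: 0.0, 10.3, 46.8, 157.5, 292.1, 382.7, 491.0, 424.1, 366.4, 316.5, 273.4, 236.1, 0.0 m³/s; ΣQ_DR = 2997 m³/s.
V = ΣQ_DR · Δt = 2997 × 7200 s = 2.158 × 10^7 m³.
Over A = 484 km², depth = V / A = 44.6 mm.

d ≈ 44.6 mm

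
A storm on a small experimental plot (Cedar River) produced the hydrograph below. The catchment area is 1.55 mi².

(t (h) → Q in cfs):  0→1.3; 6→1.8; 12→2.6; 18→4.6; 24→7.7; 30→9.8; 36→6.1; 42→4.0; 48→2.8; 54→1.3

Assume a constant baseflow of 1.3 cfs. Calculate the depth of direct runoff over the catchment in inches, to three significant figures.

d ≈ 0.174 in

Direct runoff: 0.0, 0.5, 1.3, 3.3, 6.4, 8.5, 4.8, 2.7, 1.5, 0.0 cfs; ΣQ_DR = 29.00 cfs.
V = ΣQ_DR · Δt = 29.00 × 21600 s = 6.264 × 10^5 ft³.
Over A = 1.55 mi², depth = V / A = 0.174 in.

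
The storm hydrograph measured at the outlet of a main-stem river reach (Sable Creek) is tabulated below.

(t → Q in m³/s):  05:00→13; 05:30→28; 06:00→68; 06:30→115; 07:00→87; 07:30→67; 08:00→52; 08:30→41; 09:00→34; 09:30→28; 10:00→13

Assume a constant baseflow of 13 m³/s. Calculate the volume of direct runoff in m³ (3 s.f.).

V ≈ 7.25 × 10^5 m³

Direct-runoff ordinates (Q − Q_b): 0.0, 15.0, 55.0, 102.0, 74.0, 54.0, 39.0, 28.0, 21.0, 15.0, 0.0 m³/s.
ΣQ_DR = 403.0 m³/s.
With Δt = 0.5 h = 1800 s, V = ΣQ_DR · Δt = 403.0 × 1800 = 7.25 × 10^5 m³.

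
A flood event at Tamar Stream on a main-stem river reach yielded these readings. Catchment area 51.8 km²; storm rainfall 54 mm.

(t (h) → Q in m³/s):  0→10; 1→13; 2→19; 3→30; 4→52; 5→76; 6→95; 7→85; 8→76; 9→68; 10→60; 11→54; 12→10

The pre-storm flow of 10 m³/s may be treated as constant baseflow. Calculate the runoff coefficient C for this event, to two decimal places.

C ≈ 0.67

ΣQ_DR = 518.0 m³/s; V = ΣQ_DR·Δt = 1.865 × 10^6 m³.
Runoff depth d = V / A = 36.00 mm.
C = d / P = 36.00 / 54 = 0.67.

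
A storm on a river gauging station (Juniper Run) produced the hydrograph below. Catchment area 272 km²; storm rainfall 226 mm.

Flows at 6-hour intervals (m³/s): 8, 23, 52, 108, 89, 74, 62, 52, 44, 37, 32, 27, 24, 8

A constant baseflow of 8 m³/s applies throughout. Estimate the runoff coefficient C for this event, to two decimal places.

ΣQ_DR = 528.0 m³/s; V = ΣQ_DR·Δt = 1.140 × 10^7 m³.
Runoff depth d = V / A = 41.93 mm.
C = d / P = 41.93 / 226 = 0.19.

C ≈ 0.19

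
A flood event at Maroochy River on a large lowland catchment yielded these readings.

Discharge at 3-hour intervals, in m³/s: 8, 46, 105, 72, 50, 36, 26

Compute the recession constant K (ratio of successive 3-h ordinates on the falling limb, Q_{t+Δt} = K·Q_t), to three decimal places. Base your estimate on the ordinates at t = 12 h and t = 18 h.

Using the recession-limb readings at t = 12 h and t = 18 h: Q falls from 50 to 26 m³/s over 2 intervals.
K = (Q₂/Q₁)^(1/2) = (26/50)^(1/2) = 0.721.

K ≈ 0.721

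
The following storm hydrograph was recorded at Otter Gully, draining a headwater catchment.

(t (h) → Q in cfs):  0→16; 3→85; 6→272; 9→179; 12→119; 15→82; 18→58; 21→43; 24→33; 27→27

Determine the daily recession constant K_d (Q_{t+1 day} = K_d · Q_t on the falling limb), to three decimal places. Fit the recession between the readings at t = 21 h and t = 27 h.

Between t = 21 h and t = 27 h the flow falls from 43 to 27 cfs over 2×3 h = 6 h.
Per-interval ratio K = (27/43)^(1/2) = 0.7924; K_d = K^(24/3) = 0.155.

K_d ≈ 0.155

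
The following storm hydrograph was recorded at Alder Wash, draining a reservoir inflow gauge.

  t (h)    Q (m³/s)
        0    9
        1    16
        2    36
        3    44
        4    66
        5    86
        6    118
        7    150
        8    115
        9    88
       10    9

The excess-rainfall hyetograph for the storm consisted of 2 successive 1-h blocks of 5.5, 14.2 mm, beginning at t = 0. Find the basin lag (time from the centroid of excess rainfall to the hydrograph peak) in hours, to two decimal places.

t_L ≈ 5.78 h

Centroid of excess rainfall: t_c = Σ P_i·t̄_i / ΣP_i = 1.2208 h (block centres at 0.5, 1.5 h).
Hydrograph peak occurs at t = 7 h, so basin lag t_L = 7 − 1.2208 = 5.78 h.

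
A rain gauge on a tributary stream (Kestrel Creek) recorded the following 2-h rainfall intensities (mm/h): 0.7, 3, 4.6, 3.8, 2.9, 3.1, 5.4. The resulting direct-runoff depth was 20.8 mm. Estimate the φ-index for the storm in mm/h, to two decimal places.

φ ≈ 2.07 mm/h

Only the 6 blocks with intensity above φ contribute runoff: 3, 4.6, 3.8, 2.9, 3.1, 5.4 mm/h.
Σ(I−φ)·Δt = d  ⇒  (3+4.6+3.8+2.9+3.1+5.4 − 6φ)·2 = 20.8
φ = (22.80 − 20.8/2) / 6 = 2.07 mm/h.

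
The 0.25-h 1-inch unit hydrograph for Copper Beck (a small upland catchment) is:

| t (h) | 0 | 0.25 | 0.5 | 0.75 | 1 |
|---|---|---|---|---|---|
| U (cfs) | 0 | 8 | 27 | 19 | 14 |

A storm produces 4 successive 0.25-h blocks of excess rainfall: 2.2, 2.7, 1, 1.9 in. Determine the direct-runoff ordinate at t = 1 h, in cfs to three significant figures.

By discrete convolution, Q_j = Σ (P_i / 1 in) · U_{j−i}.
At t = 1 h (j=4): Q = (2.2/1)·14 + (2.7/1)·19 + (1/1)·27 + (1.9/1)·8 = 124 cfs.

Q ≈ 124 cfs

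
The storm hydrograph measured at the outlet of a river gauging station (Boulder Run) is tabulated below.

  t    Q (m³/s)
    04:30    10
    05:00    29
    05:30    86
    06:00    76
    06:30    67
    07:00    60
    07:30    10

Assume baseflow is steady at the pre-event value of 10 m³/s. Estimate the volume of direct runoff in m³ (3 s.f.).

Direct-runoff ordinates (Q − Q_b): 0.0, 19.0, 76.0, 66.0, 57.0, 50.0, 0.0 m³/s.
ΣQ_DR = 268.0 m³/s.
With Δt = 0.5 h = 1800 s, V = ΣQ_DR · Δt = 268.0 × 1800 = 4.82 × 10^5 m³.

V ≈ 4.82 × 10^5 m³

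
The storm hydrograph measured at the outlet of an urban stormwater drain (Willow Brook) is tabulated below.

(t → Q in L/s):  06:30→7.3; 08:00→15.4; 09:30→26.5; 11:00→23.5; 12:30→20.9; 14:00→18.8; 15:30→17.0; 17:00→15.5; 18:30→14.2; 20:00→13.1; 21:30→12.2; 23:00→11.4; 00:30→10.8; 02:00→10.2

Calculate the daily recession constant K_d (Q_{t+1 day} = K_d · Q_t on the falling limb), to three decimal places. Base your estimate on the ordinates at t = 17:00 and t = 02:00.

Between t = 17:00 and t = 02:00 the flow falls from 15.5 to 10.2 L/s over 6×1.5 h = 9 h.
Per-interval ratio K = (10.2/15.5)^(1/6) = 0.9326; K_d = K^(24/1.5) = 0.328.

K_d ≈ 0.328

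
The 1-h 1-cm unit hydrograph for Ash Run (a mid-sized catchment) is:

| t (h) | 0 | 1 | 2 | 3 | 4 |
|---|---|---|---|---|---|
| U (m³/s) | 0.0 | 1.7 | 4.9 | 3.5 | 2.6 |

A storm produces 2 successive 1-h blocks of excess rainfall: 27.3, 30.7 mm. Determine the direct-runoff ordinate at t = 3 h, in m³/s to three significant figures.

Q ≈ 24.6 m³/s

By discrete convolution, Q_j = Σ (P_i / 10 mm) · U_{j−i}.
At t = 3 h (j=3): Q = (27.3/10)·3.5 + (30.7/10)·4.9 = 24.6 m³/s.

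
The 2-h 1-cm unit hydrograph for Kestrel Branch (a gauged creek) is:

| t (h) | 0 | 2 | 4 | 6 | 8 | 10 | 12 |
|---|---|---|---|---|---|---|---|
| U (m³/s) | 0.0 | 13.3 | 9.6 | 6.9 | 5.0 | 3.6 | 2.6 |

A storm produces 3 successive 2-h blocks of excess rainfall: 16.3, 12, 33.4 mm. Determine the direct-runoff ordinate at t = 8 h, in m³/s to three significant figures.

Q ≈ 48.5 m³/s

By discrete convolution, Q_j = Σ (P_i / 10 mm) · U_{j−i}.
At t = 8 h (j=4): Q = (16.3/10)·5.0 + (12/10)·6.9 + (33.4/10)·9.6 = 48.5 m³/s.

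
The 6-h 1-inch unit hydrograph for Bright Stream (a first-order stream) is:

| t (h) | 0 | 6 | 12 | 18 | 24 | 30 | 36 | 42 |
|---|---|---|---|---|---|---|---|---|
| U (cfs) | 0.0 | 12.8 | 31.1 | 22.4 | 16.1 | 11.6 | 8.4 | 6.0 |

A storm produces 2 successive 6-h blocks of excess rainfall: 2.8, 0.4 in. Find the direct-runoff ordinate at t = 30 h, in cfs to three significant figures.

By discrete convolution, Q_j = Σ (P_i / 1 in) · U_{j−i}.
At t = 30 h (j=5): Q = (2.8/1)·11.6 + (0.4/1)·16.1 = 38.9 cfs.

Q ≈ 38.9 cfs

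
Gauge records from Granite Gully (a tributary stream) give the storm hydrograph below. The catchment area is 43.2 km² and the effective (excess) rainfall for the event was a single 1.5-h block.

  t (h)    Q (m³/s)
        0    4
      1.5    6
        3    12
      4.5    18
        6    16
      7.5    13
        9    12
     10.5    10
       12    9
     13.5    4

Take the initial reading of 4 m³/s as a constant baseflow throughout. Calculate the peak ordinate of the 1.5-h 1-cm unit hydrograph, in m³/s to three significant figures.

U_p ≈ 17.5 m³/s

Direct runoff: 0.0, 2.0, 8.0, 14.0, 12.0, 9.0, 8.0, 6.0, 5.0, 0.0 m³/s; ΣQ_DR = 64.00 m³/s, peak = 14.0 m³/s.
Runoff depth d = ΣQ_DR·Δt / A = 64.00 × 5400 / (43.2 km²) = 8.000 mm.
The 1-cm UH is the DRH scaled by (10 mm)/d, so U_p = 14.0 × 10/8.000 = 17.5 m³/s.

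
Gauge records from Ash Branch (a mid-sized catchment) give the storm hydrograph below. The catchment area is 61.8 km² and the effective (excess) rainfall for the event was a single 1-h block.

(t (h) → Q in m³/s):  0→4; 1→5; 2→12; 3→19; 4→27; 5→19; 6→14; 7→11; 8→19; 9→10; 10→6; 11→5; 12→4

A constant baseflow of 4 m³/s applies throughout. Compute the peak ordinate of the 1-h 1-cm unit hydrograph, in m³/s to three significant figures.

Direct runoff: 0.0, 1.0, 8.0, 15.0, 23.0, 15.0, 10.0, 7.0, 15.0, 6.0, 2.0, 1.0, 0.0 m³/s; ΣQ_DR = 103.0 m³/s, peak = 23.0 m³/s.
Runoff depth d = ΣQ_DR·Δt / A = 103.0 × 3600 / (61.8 km²) = 6.000 mm.
The 1-cm UH is the DRH scaled by (10 mm)/d, so U_p = 23.0 × 10/6.000 = 38.3 m³/s.

U_p ≈ 38.3 m³/s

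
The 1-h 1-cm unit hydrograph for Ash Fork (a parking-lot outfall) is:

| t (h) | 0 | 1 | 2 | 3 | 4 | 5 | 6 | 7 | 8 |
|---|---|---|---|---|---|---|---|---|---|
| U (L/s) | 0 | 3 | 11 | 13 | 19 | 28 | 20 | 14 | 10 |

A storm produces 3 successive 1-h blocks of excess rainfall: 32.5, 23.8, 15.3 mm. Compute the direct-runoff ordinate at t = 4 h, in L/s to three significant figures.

Q ≈ 110 L/s

By discrete convolution, Q_j = Σ (P_i / 10 mm) · U_{j−i}.
At t = 4 h (j=4): Q = (32.5/10)·19 + (23.8/10)·13 + (15.3/10)·11 = 110 L/s.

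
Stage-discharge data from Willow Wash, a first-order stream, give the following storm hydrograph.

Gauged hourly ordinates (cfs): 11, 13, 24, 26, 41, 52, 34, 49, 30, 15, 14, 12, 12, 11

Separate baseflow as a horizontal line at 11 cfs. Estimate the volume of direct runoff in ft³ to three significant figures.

V ≈ 6.84 × 10^5 ft³

Direct-runoff ordinates (Q − Q_b): 0.0, 2.0, 13.0, 15.0, 30.0, 41.0, 23.0, 38.0, 19.0, 4.0, 3.0, 1.0, 1.0, 0.0 cfs.
ΣQ_DR = 190.0 cfs.
With Δt = 1 h = 3600 s, V = ΣQ_DR · Δt = 190.0 × 3600 = 6.84 × 10^5 ft³.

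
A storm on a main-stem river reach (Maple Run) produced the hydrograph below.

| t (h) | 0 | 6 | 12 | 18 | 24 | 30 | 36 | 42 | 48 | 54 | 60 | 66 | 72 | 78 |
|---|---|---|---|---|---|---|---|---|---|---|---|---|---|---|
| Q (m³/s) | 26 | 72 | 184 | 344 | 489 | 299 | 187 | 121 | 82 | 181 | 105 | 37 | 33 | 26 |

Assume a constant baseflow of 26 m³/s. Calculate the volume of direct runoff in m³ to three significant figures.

Direct-runoff ordinates (Q − Q_b): 0.0, 46.0, 158.0, 318.0, 463.0, 273.0, 161.0, 95.0, 56.0, 155.0, 79.0, 11.0, 7.0, 0.0 m³/s.
ΣQ_DR = 1822 m³/s.
With Δt = 6 h = 21600 s, V = ΣQ_DR · Δt = 1822 × 21600 = 3.94 × 10^7 m³.

V ≈ 3.94 × 10^7 m³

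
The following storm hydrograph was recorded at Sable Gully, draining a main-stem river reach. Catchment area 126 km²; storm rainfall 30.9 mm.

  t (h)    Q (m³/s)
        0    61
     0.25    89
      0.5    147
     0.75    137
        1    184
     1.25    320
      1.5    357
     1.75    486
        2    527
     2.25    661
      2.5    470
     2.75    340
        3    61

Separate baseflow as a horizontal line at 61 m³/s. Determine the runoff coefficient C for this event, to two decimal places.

C ≈ 0.70

ΣQ_DR = 3047 m³/s; V = ΣQ_DR·Δt = 2.742 × 10^6 m³.
Runoff depth d = V / A = 21.76 mm.
C = d / P = 21.76 / 30.9 = 0.70.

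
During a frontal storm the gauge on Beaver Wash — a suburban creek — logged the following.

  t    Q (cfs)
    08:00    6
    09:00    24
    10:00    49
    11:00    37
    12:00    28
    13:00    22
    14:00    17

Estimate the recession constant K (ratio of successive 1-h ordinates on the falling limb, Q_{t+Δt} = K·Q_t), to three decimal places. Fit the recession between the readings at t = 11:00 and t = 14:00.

K ≈ 0.772

Using the recession-limb readings at t = 11:00 and t = 14:00: Q falls from 37 to 17 cfs over 3 intervals.
K = (Q₂/Q₁)^(1/3) = (17/37)^(1/3) = 0.772.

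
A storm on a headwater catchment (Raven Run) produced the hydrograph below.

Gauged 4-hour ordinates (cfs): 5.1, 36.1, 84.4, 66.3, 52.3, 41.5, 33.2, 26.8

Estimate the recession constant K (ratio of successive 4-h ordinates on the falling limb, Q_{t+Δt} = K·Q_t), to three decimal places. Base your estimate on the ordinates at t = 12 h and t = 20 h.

K ≈ 0.791

Using the recession-limb readings at t = 12 h and t = 20 h: Q falls from 66.3 to 41.5 cfs over 2 intervals.
K = (Q₂/Q₁)^(1/2) = (41.5/66.3)^(1/2) = 0.791.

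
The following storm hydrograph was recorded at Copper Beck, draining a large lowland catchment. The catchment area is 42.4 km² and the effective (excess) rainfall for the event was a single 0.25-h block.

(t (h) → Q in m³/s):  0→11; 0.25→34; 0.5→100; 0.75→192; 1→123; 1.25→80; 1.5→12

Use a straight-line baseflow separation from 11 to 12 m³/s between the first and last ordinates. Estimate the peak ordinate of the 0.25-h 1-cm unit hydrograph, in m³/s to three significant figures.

Direct runoff: 0.00, 22.83, 88.67, 180.50, 111.33, 68.17, 0.00 m³/s; ΣQ_DR = 471.5 m³/s, peak = 180.50 m³/s.
Runoff depth d = ΣQ_DR·Δt / A = 471.5 × 900 / (42.4 km²) = 10.01 mm.
The 1-cm UH is the DRH scaled by (10 mm)/d, so U_p = 180.50 × 10/10.01 = 180 m³/s.

U_p ≈ 180 m³/s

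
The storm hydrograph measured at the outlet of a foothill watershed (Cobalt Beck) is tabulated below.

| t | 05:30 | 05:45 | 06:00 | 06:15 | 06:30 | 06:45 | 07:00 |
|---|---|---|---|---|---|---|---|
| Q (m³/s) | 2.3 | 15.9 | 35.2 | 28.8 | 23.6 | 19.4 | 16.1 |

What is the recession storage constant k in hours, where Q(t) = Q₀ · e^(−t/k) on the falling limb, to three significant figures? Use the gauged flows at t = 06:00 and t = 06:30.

On the falling limb, Q drops from 35.2 to 23.6 m³/s between t = 06:00 and t = 06:30 (Δt = 0.5 h).
k = −Δt / ln(Q₂/Q₁) = −0.5 / ln(23.6/35.2) = 1.25 h.

k ≈ 1.25 h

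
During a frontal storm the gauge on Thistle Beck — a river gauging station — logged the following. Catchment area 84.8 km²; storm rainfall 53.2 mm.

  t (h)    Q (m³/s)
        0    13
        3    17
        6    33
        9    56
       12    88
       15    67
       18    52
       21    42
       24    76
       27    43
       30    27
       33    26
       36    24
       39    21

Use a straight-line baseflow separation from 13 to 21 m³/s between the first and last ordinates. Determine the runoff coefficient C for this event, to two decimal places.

C ≈ 0.83

ΣQ_DR = 347.0 m³/s; V = ΣQ_DR·Δt = 3.748 × 10^6 m³.
Runoff depth d = V / A = 44.19 mm.
C = d / P = 44.19 / 53.2 = 0.83.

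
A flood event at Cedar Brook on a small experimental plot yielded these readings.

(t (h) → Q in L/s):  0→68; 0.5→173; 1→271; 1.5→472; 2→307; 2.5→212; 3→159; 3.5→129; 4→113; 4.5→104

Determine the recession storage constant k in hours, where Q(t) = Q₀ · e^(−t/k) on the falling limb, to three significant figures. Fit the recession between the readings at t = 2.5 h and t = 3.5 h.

On the falling limb, Q drops from 212 to 129 L/s between t = 2.5 h and t = 3.5 h (Δt = 1 h).
k = −Δt / ln(Q₂/Q₁) = −1 / ln(129/212) = 2.01 h.

k ≈ 2.01 h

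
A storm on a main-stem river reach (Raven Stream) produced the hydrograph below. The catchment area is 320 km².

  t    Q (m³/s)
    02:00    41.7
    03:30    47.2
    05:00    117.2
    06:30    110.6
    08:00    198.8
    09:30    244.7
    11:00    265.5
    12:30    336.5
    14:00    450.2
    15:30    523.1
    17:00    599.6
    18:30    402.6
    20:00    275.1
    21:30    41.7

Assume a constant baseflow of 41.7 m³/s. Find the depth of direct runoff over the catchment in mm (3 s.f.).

d ≈ 51.8 mm

Direct runoff: 0.0, 5.5, 75.5, 68.9, 157.1, 203.0, 223.8, 294.8, 408.5, 481.4, 557.9, 360.9, 233.4, 0.0 m³/s; ΣQ_DR = 3071 m³/s.
V = ΣQ_DR · Δt = 3071 × 5400 s = 1.658 × 10^7 m³.
Over A = 320 km², depth = V / A = 51.8 mm.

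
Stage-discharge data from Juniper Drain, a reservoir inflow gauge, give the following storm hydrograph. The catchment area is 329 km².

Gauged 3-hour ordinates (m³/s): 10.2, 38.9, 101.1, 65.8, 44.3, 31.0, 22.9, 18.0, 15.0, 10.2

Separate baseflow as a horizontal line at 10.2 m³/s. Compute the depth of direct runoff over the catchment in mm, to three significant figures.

Direct runoff: 0.0, 28.7, 90.9, 55.6, 34.1, 20.8, 12.7, 7.8, 4.8, 0.0 m³/s; ΣQ_DR = 255.4 m³/s.
V = ΣQ_DR · Δt = 255.4 × 10800 s = 2.758 × 10^6 m³.
Over A = 329 km², depth = V / A = 8.38 mm.

d ≈ 8.38 mm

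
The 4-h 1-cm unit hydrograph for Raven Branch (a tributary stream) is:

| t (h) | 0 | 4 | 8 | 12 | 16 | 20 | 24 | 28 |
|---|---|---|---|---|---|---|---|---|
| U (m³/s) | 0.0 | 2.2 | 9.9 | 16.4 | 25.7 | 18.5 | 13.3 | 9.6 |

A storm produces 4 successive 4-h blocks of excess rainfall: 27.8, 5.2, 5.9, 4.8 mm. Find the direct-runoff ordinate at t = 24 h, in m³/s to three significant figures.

Q ≈ 69.6 m³/s

By discrete convolution, Q_j = Σ (P_i / 10 mm) · U_{j−i}.
At t = 24 h (j=6): Q = (27.8/10)·13.3 + (5.2/10)·18.5 + (5.9/10)·25.7 + (4.8/10)·16.4 = 69.6 m³/s.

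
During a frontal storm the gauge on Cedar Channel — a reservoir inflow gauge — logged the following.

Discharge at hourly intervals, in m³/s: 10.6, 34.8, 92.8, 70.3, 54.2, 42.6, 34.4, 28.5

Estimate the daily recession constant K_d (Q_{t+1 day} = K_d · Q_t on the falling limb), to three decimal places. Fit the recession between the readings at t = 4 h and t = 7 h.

Between t = 4 h and t = 7 h the flow falls from 54.2 to 28.5 m³/s over 3×1 h = 3 h.
Per-interval ratio K = (28.5/54.2)^(1/3) = 0.8071; K_d = K^(24/1) = 0.006.

K_d ≈ 0.006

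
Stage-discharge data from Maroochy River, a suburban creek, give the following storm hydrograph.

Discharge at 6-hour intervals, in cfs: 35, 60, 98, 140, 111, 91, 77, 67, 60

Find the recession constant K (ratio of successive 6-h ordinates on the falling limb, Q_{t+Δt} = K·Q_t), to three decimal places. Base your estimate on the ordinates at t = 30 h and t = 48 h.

K ≈ 0.870

Using the recession-limb readings at t = 30 h and t = 48 h: Q falls from 91 to 60 cfs over 3 intervals.
K = (Q₂/Q₁)^(1/3) = (60/91)^(1/3) = 0.870.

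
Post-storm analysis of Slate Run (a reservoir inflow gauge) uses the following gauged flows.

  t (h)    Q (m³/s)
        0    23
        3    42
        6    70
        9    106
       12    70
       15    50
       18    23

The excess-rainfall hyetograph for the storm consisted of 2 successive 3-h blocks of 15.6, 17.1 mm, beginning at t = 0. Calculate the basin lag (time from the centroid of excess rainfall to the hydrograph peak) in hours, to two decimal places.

Centroid of excess rainfall: t_c = Σ P_i·t̄_i / ΣP_i = 3.0688 h (block centres at 1.5, 4.5 h).
Hydrograph peak occurs at t = 9 h, so basin lag t_L = 9 − 3.0688 = 5.93 h.

t_L ≈ 5.93 h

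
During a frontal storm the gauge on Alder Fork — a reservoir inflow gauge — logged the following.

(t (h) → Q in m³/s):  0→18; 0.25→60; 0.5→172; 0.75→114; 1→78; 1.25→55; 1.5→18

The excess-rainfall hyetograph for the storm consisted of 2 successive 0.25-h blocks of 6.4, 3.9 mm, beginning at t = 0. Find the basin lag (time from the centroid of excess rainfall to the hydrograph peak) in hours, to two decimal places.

Centroid of excess rainfall: t_c = Σ P_i·t̄_i / ΣP_i = 0.2197 h (block centres at 0.125, 0.375 h).
Hydrograph peak occurs at t = 0.5 h, so basin lag t_L = 0.5 − 0.2197 = 0.28 h.

t_L ≈ 0.28 h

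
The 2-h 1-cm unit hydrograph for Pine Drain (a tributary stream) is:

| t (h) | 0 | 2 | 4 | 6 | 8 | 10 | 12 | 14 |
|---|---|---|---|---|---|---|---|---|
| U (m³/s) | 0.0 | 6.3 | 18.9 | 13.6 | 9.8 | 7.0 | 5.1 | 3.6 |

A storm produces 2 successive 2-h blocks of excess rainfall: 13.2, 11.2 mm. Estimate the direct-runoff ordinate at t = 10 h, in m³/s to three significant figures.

By discrete convolution, Q_j = Σ (P_i / 10 mm) · U_{j−i}.
At t = 10 h (j=5): Q = (13.2/10)·7.0 + (11.2/10)·9.8 = 20.2 m³/s.

Q ≈ 20.2 m³/s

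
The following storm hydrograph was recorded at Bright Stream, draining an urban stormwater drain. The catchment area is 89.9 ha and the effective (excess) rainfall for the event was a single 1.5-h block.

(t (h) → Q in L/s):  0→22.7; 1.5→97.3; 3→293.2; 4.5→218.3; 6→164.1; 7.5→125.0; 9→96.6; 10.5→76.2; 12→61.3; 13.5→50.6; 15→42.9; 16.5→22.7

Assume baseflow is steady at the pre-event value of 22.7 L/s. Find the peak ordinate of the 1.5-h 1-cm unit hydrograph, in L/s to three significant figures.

Direct runoff: 0.0, 74.6, 270.5, 195.6, 141.4, 102.3, 73.9, 53.5, 38.6, 27.9, 20.2, 0.0 L/s; ΣQ_DR = 998.5 L/s, peak = 270.5 L/s.
Runoff depth d = ΣQ_DR·Δt / A = 998.5 × 5400 / (89.9 ha) = 5.998 mm.
The 1-cm UH is the DRH scaled by (10 mm)/d, so U_p = 270.5 × 10/5.998 = 451 L/s.

U_p ≈ 451 L/s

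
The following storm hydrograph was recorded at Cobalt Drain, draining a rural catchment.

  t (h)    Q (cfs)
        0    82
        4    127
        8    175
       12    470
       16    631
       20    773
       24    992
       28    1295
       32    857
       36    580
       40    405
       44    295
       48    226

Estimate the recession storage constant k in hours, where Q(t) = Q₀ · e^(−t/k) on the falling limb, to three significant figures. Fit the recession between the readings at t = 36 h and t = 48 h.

On the falling limb, Q drops from 580 to 226 cfs between t = 36 h and t = 48 h (Δt = 12 h).
k = −Δt / ln(Q₂/Q₁) = −12 / ln(226/580) = 12.7 h.

k ≈ 12.7 h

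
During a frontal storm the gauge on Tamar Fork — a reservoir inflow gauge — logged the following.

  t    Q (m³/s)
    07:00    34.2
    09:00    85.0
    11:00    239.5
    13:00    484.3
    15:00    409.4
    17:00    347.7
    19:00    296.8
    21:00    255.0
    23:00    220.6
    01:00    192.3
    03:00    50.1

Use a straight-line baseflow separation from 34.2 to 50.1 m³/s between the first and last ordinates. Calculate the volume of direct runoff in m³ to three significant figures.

Direct-runoff ordinates (Q − Q_b): 0.00, 49.21, 202.12, 445.33, 368.84, 305.55, 253.06, 209.67, 173.68, 143.79, 0.00 m³/s.
ΣQ_DR = 2151 m³/s.
With Δt = 2 h = 7200 s, V = ΣQ_DR · Δt = 2151 × 7200 = 1.55 × 10^7 m³.

V ≈ 1.55 × 10^7 m³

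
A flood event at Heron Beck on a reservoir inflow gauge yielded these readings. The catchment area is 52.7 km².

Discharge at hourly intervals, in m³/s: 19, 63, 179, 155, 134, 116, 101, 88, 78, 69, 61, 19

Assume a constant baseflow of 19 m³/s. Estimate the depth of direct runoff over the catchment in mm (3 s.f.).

d ≈ 58.3 mm

Direct runoff: 0.0, 44.0, 160.0, 136.0, 115.0, 97.0, 82.0, 69.0, 59.0, 50.0, 42.0, 0.0 m³/s; ΣQ_DR = 854.0 m³/s.
V = ΣQ_DR · Δt = 854.0 × 3600 s = 3.074 × 10^6 m³.
Over A = 52.7 km², depth = V / A = 58.3 mm.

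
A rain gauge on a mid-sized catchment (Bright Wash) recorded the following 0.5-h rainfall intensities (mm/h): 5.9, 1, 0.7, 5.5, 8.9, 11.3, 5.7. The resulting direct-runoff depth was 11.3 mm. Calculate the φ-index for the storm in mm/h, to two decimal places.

Only the 5 blocks with intensity above φ contribute runoff: 5.9, 5.5, 8.9, 11.3, 5.7 mm/h.
Σ(I−φ)·Δt = d  ⇒  (5.9+5.5+8.9+11.3+5.7 − 5φ)·0.5 = 11.3
φ = (37.30 − 11.3/0.5) / 5 = 2.94 mm/h.

φ ≈ 2.94 mm/h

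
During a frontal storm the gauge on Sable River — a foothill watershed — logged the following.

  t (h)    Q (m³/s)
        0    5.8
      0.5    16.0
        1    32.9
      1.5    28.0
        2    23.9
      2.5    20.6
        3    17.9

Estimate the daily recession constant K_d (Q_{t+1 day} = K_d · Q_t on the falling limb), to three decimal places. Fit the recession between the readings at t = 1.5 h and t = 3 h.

Between t = 1.5 h and t = 3 h the flow falls from 28.0 to 17.9 m³/s over 3×0.5 h = 1.5 h.
Per-interval ratio K = (17.9/28.0)^(1/3) = 0.8615; K_d = K^(24/0.5) = 0.001.

K_d ≈ 0.001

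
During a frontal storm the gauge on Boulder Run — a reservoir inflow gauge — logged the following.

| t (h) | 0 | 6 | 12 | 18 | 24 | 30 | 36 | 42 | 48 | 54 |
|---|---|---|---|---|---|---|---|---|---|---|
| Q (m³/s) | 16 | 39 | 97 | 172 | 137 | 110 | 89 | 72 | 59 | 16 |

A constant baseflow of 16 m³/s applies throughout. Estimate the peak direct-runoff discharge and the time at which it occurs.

Subtracting baseflow gives direct-runoff ordinates: 0.0, 23.0, 81.0, 156.0, 121.0, 94.0, 73.0, 56.0, 43.0, 0.0 m³/s.
The maximum is 156.0 m³/s, occurring at the reading for t = 18 h.

Q_p = 156.0 m³/s at t = 18 h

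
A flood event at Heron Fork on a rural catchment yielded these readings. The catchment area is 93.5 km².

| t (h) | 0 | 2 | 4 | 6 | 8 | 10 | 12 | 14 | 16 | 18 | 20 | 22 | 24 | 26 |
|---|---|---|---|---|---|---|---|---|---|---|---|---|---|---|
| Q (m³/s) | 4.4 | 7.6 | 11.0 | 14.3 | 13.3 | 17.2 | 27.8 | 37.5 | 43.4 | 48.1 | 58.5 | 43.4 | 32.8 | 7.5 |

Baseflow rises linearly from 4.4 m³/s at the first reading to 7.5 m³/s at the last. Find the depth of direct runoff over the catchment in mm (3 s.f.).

d ≈ 21.8 mm

Direct runoff: 0.00, 2.96, 6.12, 9.18, 7.95, 11.61, 21.97, 31.43, 37.09, 41.55, 51.72, 36.38, 25.54, 0.00 m³/s; ΣQ_DR = 283.5 m³/s.
V = ΣQ_DR · Δt = 283.5 × 7200 s = 2.041 × 10^6 m³.
Over A = 93.5 km², depth = V / A = 21.8 mm.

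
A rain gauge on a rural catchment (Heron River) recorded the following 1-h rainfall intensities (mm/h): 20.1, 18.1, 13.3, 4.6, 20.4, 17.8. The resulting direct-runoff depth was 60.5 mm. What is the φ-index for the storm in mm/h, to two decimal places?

φ ≈ 5.84 mm/h

Only the 5 blocks with intensity above φ contribute runoff: 20.1, 18.1, 13.3, 20.4, 17.8 mm/h.
Σ(I−φ)·Δt = d  ⇒  (20.1+18.1+13.3+20.4+17.8 − 5φ)·1 = 60.5
φ = (89.70 − 60.5/1) / 5 = 5.84 mm/h.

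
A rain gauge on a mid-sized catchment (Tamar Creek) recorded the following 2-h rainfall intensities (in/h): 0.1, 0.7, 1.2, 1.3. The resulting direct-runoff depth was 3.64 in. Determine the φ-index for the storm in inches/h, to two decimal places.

φ ≈ 0.46 in/h

Only the 3 blocks with intensity above φ contribute runoff: 0.7, 1.2, 1.3 in/h.
Σ(I−φ)·Δt = d  ⇒  (0.7+1.2+1.3 − 3φ)·2 = 3.64
φ = (3.200 − 3.64/2) / 3 = 0.46 in/h.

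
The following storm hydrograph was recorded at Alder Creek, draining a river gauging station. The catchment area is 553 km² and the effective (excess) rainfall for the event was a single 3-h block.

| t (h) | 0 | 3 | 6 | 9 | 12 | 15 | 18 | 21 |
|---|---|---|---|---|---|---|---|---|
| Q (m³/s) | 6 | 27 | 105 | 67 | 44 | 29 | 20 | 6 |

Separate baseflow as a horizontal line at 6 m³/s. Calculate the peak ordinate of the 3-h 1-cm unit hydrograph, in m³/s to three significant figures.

Direct runoff: 0.0, 21.0, 99.0, 61.0, 38.0, 23.0, 14.0, 0.0 m³/s; ΣQ_DR = 256.0 m³/s, peak = 99.0 m³/s.
Runoff depth d = ΣQ_DR·Δt / A = 256.0 × 10800 / (553 km²) = 5.000 mm.
The 1-cm UH is the DRH scaled by (10 mm)/d, so U_p = 99.0 × 10/5.000 = 198 m³/s.

U_p ≈ 198 m³/s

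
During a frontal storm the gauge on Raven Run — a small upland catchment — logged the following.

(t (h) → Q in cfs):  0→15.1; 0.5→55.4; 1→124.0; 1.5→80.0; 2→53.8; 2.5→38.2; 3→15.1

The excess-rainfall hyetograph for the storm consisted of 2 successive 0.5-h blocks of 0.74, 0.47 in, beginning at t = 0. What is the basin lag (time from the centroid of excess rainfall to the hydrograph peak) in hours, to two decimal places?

Centroid of excess rainfall: t_c = Σ P_i·t̄_i / ΣP_i = 0.4442 h (block centres at 0.25, 0.75 h).
Hydrograph peak occurs at t = 1 h, so basin lag t_L = 1 − 0.4442 = 0.56 h.

t_L ≈ 0.56 h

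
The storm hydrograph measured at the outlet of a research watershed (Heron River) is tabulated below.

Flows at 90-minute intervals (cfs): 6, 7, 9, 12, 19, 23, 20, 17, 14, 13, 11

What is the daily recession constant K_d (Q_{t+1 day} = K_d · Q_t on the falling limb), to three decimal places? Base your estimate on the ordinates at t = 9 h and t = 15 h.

Between t = 9 h and t = 15 h the flow falls from 20 to 11 cfs over 4×1.5 h = 6 h.
Per-interval ratio K = (11/20)^(1/4) = 0.8612; K_d = K^(24/1.5) = 0.092.

K_d ≈ 0.092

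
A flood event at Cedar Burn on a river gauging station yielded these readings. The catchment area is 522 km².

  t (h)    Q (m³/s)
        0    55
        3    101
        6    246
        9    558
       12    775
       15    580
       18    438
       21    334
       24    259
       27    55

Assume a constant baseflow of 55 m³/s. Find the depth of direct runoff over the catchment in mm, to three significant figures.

Direct runoff: 0.0, 46.0, 191.0, 503.0, 720.0, 525.0, 383.0, 279.0, 204.0, 0.0 m³/s; ΣQ_DR = 2851 m³/s.
V = ΣQ_DR · Δt = 2851 × 10800 s = 3.079 × 10^7 m³.
Over A = 522 km², depth = V / A = 59.0 mm.

d ≈ 59.0 mm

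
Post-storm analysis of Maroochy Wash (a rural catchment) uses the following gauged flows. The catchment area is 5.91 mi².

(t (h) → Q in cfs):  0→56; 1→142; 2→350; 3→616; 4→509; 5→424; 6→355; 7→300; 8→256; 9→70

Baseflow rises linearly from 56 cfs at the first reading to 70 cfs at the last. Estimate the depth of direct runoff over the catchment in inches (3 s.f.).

d ≈ 0.642 in

Direct runoff: 0.00, 84.44, 290.89, 555.33, 446.78, 360.22, 289.67, 233.11, 187.56, 0.00 cfs; ΣQ_DR = 2448 cfs.
V = ΣQ_DR · Δt = 2448 × 3600 s = 8.813 × 10^6 ft³.
Over A = 5.91 mi², depth = V / A = 0.642 in.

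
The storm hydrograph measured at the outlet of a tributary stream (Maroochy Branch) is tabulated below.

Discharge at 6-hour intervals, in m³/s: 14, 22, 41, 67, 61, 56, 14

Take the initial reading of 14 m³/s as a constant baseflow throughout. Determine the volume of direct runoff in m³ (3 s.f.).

V ≈ 3.82 × 10^6 m³

Direct-runoff ordinates (Q − Q_b): 0.0, 8.0, 27.0, 53.0, 47.0, 42.0, 0.0 m³/s.
ΣQ_DR = 177.0 m³/s.
With Δt = 6 h = 21600 s, V = ΣQ_DR · Δt = 177.0 × 21600 = 3.82 × 10^6 m³.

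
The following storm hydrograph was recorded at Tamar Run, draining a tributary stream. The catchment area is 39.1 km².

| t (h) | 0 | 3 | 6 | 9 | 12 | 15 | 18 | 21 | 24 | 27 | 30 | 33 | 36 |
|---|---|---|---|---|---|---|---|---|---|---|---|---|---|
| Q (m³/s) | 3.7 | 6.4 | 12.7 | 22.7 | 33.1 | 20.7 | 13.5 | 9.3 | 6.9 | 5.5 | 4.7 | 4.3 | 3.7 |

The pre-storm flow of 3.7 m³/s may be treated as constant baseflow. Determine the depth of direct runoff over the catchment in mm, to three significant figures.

Direct runoff: 0.0, 2.7, 9.0, 19.0, 29.4, 17.0, 9.8, 5.6, 3.2, 1.8, 1.0, 0.6, 0.0 m³/s; ΣQ_DR = 99.10 m³/s.
V = ΣQ_DR · Δt = 99.10 × 10800 s = 1.070 × 10^6 m³.
Over A = 39.1 km², depth = V / A = 27.4 mm.

d ≈ 27.4 mm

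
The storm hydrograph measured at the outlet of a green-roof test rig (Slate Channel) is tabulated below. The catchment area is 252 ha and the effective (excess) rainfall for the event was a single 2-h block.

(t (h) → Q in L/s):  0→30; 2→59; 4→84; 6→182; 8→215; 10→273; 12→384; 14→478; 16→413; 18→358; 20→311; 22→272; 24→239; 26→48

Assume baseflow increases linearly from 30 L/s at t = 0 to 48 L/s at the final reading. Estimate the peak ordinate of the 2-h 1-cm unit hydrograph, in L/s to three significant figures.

U_p ≈ 548 L/s

Direct runoff: 0.00, 27.62, 51.23, 147.85, 179.46, 236.08, 345.69, 438.31, 371.92, 315.54, 267.15, 226.77, 192.38, 0.00 L/s; ΣQ_DR = 2800 L/s, peak = 438.31 L/s.
Runoff depth d = ΣQ_DR·Δt / A = 2800 × 7200 / (252 ha) = 8.000 mm.
The 1-cm UH is the DRH scaled by (10 mm)/d, so U_p = 438.31 × 10/8.000 = 548 L/s.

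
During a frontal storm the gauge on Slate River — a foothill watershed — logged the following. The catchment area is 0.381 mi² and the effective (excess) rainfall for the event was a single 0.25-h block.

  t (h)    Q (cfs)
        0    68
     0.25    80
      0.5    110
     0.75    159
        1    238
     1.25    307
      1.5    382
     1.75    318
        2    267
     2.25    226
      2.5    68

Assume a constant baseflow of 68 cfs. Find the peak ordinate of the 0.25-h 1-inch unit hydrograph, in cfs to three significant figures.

Direct runoff: 0.0, 12.0, 42.0, 91.0, 170.0, 239.0, 314.0, 250.0, 199.0, 158.0, 0.0 cfs; ΣQ_DR = 1475 cfs, peak = 314.0 cfs.
Runoff depth d = ΣQ_DR·Δt / A = 1475 × 900 / (0.381 mi²) = 1.500 in.
The 1-inch UH is the DRH scaled by (1 in)/d, so U_p = 314.0 × 1/1.500 = 209 cfs.

U_p ≈ 209 cfs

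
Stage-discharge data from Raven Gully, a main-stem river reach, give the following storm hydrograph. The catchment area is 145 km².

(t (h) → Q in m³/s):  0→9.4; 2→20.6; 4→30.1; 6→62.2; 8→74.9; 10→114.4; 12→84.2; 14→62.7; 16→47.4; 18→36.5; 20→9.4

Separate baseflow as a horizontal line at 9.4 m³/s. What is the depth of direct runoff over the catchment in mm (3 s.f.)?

d ≈ 22.3 mm

Direct runoff: 0.0, 11.2, 20.7, 52.8, 65.5, 105.0, 74.8, 53.3, 38.0, 27.1, 0.0 m³/s; ΣQ_DR = 448.4 m³/s.
V = ΣQ_DR · Δt = 448.4 × 7200 s = 3.228 × 10^6 m³.
Over A = 145 km², depth = V / A = 22.3 mm.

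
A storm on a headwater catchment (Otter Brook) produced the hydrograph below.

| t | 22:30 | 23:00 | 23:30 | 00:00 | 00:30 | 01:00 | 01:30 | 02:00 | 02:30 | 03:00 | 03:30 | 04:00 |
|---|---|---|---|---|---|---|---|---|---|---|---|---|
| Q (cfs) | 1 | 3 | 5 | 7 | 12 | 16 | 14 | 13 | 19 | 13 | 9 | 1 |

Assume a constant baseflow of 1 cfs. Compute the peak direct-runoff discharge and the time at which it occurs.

Q_p = 18.0 cfs at t = 02:30

Subtracting baseflow gives direct-runoff ordinates: 0.0, 2.0, 4.0, 6.0, 11.0, 15.0, 13.0, 12.0, 18.0, 12.0, 8.0, 0.0 cfs.
The maximum is 18.0 cfs, occurring at the reading for t = 02:30.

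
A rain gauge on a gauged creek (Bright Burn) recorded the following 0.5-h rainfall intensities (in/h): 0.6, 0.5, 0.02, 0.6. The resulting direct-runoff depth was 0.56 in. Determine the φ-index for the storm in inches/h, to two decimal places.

φ ≈ 0.19 in/h

Only the 3 blocks with intensity above φ contribute runoff: 0.6, 0.5, 0.6 in/h.
Σ(I−φ)·Δt = d  ⇒  (0.6+0.5+0.6 − 3φ)·0.5 = 0.56
φ = (1.700 − 0.56/0.5) / 3 = 0.19 in/h.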